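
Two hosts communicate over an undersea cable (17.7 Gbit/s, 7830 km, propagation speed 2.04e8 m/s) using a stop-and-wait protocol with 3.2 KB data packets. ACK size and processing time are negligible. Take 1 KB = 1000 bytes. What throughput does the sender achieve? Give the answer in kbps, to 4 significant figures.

333.5 kbps

t_tx = L/R = 25600/17700000000 = 1.44633e-06 s.
t_prop = 7830000/204000000 = 0.0383824 s; RTT = 0.0767647 s.
Cycle = t_tx + RTT = 0.0767662 s.
Throughput = L / cycle = 25600 / 0.0767662 = 333.5 kbps.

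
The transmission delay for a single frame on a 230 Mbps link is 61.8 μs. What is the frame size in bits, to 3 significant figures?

14200 bits

L = R × t_tx = 230000000 b/s × 6.18e-05 s = 14214 bits.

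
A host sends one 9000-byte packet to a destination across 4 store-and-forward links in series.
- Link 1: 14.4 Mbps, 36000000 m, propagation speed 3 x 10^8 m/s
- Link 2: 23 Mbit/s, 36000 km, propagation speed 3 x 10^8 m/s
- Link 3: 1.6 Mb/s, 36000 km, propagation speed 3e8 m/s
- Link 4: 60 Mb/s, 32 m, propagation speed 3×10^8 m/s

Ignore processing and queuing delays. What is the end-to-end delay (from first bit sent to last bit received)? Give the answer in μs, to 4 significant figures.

414300 μs

L = 9000 × 8 = 72000 bits.
Transmission delays (L/R per hop): 5000, 3130.43, 45000, 1200 μs; sum = 54330.4 μs.
Propagation delays (d/s per hop): 120000, 120000, 120000, 0.106667 μs; sum = 360000 μs.
End-to-end = 414300 μs.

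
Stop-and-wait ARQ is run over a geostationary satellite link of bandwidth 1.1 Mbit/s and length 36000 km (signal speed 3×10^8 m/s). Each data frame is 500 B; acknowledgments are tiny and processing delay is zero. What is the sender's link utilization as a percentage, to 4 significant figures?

1.493 %

t_tx = L/R = 4000/1100000 = 0.00363636 s.
t_prop = 36000000/300000000 = 0.12 s; RTT = 0.24 s.
Cycle = t_tx + RTT = 0.243636 s.
Utilization = t_tx / cycle = 0.00363636/0.243636 = 1.493 %.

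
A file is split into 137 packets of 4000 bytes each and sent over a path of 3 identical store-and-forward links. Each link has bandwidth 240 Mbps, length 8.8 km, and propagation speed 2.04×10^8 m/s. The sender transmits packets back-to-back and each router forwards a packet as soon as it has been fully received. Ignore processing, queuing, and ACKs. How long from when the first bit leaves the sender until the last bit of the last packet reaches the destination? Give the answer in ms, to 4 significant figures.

Per-hop transmission t_tx = L/R = 32000/240000000 = 0.133333 ms.
Per-hop propagation t_prop = 8800/204000000 = 0.0431373 ms.
Pipeline fill: first packet needs 3·t_tx to clear all hops; remaining 136 packets each add one t_tx.
Total = (3+137-1)·t_tx + 3·t_prop = 139·0.133333 + 3·0.0431373 = 18.66 ms.

18.66 ms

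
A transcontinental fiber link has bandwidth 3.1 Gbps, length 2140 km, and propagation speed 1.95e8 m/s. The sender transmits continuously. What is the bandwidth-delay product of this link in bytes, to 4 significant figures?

Propagation delay = 2140000 / 195000000 = 0.0109744 s.
BDP = R × t_prop = 3100000000 × 0.0109744 = 34020500 bits.
In bytes: 34020500/8 = 4253000 bytes.

4253000 bytes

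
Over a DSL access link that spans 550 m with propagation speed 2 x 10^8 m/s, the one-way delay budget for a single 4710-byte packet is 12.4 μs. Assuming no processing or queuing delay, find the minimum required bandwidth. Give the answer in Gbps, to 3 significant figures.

L = 37680 bits.
Propagation delay = 550 / 200000000 = 2.75 μs.
Transmission budget = 12.4 − 2.75 = 9.65 μs.
R ≥ L / t_tx = 37680 bits / 9.65e-06 s = 3.90 Gbps.

3.90 Gbps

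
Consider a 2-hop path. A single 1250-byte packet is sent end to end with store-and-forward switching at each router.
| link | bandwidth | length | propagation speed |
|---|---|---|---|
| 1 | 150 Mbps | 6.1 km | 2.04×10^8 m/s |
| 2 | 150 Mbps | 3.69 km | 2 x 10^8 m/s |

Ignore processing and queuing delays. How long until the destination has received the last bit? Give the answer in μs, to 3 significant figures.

L = 1250 × 8 = 10000 bits.
Transmission delay per hop = L/R = 10000/150000000 = 66.6667 μs; 2 hops → 133.333 μs.
Propagation delays (d/s per hop): 29.902, 18.45 μs; sum = 48.352 μs.
End-to-end = 182 μs.

182 μs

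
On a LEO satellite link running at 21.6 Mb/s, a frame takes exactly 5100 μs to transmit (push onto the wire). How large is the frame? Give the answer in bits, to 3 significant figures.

L = R × t_tx = 21600000 b/s × 0.0051 s = 110160 bits.

110000 bits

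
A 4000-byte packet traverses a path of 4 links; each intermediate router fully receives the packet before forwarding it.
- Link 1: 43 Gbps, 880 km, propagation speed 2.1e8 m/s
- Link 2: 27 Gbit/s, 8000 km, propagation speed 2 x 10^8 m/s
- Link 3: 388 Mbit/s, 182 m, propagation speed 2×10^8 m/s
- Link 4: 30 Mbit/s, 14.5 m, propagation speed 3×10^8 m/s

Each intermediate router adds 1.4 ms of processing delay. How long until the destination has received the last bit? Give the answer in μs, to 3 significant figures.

49500 μs

L = 4000 × 8 = 32000 bits.
Transmission delays (L/R per hop): 0.744186, 1.18519, 82.4742, 1066.67 μs; sum = 1151.07 μs.
Propagation delays (d/s per hop): 4190.48, 40000, 0.91, 0.0483333 μs; sum = 44191.4 μs.
Processing at 3 router(s): 3 × 1.4 ms = 4200 μs.
End-to-end = 49500 μs.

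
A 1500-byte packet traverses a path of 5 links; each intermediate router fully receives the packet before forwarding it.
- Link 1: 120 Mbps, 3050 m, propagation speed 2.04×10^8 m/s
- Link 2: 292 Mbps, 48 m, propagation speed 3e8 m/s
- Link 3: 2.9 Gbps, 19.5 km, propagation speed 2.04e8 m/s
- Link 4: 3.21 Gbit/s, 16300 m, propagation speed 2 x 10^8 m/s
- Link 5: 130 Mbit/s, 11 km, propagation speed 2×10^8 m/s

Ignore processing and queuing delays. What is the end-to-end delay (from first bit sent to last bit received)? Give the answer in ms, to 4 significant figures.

L = 1500 × 8 = 12000 bits.
Transmission delays (L/R per hop): 0.1, 0.0410959, 0.00413793, 0.00373832, 0.0923077 ms; sum = 0.24128 ms.
Propagation delays (d/s per hop): 0.014951, 0.00016, 0.0955882, 0.0815, 0.055 ms; sum = 0.247199 ms.
End-to-end = 0.4885 ms.

0.4885 ms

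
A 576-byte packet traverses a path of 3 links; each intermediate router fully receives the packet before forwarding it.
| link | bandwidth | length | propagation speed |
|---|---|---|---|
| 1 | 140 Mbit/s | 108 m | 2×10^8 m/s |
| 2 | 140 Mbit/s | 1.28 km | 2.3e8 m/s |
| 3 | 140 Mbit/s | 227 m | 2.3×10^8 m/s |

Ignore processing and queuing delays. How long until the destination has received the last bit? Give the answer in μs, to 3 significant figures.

106 μs

L = 576 × 8 = 4608 bits.
Transmission delay per hop = L/R = 4608/140000000 = 32.9143 μs; 3 hops → 98.7429 μs.
Propagation delays (d/s per hop): 0.54, 5.56522, 0.986957 μs; sum = 7.09217 μs.
End-to-end = 106 μs.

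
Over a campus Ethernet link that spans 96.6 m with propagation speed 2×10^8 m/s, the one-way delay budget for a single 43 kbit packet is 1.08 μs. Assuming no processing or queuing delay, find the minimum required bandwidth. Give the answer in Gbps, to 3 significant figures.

72.0 Gbps

Propagation delay = 96.6 / 200000000 = 0.483 μs.
Transmission budget = 1.08 − 0.483 = 0.597 μs.
R ≥ L / t_tx = 43000 bits / 5.97e-07 s = 72.0 Gbps.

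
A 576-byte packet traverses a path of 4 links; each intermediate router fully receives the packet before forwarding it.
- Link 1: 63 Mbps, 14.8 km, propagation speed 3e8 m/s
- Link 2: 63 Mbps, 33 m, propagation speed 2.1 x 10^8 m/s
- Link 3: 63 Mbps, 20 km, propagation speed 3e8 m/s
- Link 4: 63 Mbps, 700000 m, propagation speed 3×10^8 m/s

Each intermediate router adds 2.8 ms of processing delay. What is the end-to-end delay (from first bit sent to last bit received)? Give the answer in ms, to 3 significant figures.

L = 576 × 8 = 4608 bits.
Transmission delay per hop = L/R = 4608/63000000 = 0.0731429 ms; 4 hops → 0.292571 ms.
Propagation delays (d/s per hop): 0.0493333, 0.000157143, 0.0666667, 2.33333 ms; sum = 2.44949 ms.
Processing at 3 router(s): 3 × 2.8 ms = 8.4 ms.
End-to-end = 11.1 ms.

11.1 ms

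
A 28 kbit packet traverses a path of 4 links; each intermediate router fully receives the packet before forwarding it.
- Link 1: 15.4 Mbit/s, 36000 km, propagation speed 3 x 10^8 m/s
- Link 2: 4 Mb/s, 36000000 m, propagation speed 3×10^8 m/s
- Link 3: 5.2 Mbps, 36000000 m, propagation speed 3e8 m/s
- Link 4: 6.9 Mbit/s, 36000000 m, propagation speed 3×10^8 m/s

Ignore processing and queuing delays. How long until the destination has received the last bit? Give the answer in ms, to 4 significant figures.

L = 28000 bits.
Transmission delays (L/R per hop): 1.81818, 7, 5.38462, 4.05797 ms; sum = 18.2608 ms.
Propagation delays (d/s per hop): 120, 120, 120, 120 ms; sum = 480 ms.
End-to-end = 498.3 ms.

498.3 ms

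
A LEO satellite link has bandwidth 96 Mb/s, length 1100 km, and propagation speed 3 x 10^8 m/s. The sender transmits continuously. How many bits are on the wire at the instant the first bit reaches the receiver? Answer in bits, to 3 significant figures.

352000 bits

Propagation delay = 1100000 / 300000000 = 0.00366667 s.
BDP = R × t_prop = 96000000 × 0.00366667 = 352000 bits.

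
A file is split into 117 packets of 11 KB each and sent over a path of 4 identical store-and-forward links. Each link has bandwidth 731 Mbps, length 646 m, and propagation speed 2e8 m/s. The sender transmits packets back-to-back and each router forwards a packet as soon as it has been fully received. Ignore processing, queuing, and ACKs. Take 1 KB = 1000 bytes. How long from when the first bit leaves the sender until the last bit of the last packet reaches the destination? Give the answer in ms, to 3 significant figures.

14.5 ms

Per-hop transmission t_tx = L/R = 88000/731000000 = 0.120383 ms.
Per-hop propagation t_prop = 646/200000000 = 0.00323 ms.
Pipeline fill: first packet needs 4·t_tx to clear all hops; remaining 116 packets each add one t_tx.
Total = (4+117-1)·t_tx + 4·t_prop = 120·0.120383 + 4·0.00323 = 14.5 ms.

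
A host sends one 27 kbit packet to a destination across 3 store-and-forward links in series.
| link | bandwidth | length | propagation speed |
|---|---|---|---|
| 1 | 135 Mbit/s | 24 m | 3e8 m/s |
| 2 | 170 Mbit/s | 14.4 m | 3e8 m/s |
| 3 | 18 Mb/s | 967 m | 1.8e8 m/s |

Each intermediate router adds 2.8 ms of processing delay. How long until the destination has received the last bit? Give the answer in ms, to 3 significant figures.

7.46 ms

L = 27000 bits.
Transmission delays (L/R per hop): 0.2, 0.158824, 1.5 ms; sum = 1.85882 ms.
Propagation delays (d/s per hop): 8e-05, 4.8e-05, 0.00537222 ms; sum = 0.00550022 ms.
Processing at 2 router(s): 2 × 2.8 ms = 5.6 ms.
End-to-end = 7.46 ms.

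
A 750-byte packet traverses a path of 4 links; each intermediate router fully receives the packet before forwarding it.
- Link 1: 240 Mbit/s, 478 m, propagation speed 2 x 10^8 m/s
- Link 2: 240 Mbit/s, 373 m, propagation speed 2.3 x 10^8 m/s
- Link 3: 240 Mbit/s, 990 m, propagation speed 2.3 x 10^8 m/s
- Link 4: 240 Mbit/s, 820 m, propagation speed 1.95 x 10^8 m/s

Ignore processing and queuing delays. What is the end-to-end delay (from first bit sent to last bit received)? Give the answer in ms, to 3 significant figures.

0.113 ms

L = 750 × 8 = 6000 bits.
Transmission delay per hop = L/R = 6000/240000000 = 0.025 ms; 4 hops → 0.1 ms.
Propagation delays (d/s per hop): 0.00239, 0.00162174, 0.00430435, 0.00420513 ms; sum = 0.0125212 ms.
End-to-end = 0.113 ms.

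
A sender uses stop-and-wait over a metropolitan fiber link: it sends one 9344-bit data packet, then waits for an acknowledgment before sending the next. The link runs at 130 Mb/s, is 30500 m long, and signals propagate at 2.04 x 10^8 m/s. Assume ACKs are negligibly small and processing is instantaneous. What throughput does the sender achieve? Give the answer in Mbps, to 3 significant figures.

25.2 Mbps

t_tx = L/R = 9344/130000000 = 7.18769e-05 s.
t_prop = 30500/204000000 = 0.00014951 s; RTT = 0.00029902 s.
Cycle = t_tx + RTT = 0.000370897 s.
Throughput = L / cycle = 9344 / 0.000370897 = 25.2 Mbps.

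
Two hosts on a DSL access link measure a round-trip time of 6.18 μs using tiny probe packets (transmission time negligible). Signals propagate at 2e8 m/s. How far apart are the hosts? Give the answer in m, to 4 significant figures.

One-way propagation = RTT/2 = 3.09 μs.
d = s × t = 200000000 × 3.09e-06 = 618.0 m.

618.0 m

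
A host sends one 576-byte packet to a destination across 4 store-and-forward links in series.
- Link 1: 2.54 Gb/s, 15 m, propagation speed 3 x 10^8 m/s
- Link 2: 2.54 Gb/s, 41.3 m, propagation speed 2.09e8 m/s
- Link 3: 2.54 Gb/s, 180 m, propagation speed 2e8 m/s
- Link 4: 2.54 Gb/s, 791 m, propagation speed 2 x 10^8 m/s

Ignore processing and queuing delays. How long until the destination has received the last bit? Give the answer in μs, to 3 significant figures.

12.4 μs

L = 576 × 8 = 4608 bits.
Transmission delay per hop = L/R = 4608/2540000000 = 1.81417 μs; 4 hops → 7.25669 μs.
Propagation delays (d/s per hop): 0.05, 0.197608, 0.9, 3.955 μs; sum = 5.10261 μs.
End-to-end = 12.4 μs.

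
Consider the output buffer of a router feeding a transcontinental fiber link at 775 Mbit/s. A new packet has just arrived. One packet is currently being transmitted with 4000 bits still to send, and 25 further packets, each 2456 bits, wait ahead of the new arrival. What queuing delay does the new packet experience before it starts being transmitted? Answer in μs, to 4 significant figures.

84.39 μs

Each queued packet: L/R = 2456/775000000 = 3.16903 μs.
25 queued → 79.2258 μs.
Plus remaining 4000 bits of current packet: 5.16129 μs.
Queuing delay = 84.39 μs.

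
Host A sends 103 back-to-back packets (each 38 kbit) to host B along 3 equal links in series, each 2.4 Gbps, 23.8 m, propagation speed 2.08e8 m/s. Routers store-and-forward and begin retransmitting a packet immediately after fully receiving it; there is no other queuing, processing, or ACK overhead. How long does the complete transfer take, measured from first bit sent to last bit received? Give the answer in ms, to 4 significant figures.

Per-hop transmission t_tx = L/R = 38000/2400000000 = 0.0158333 ms.
Per-hop propagation t_prop = 23.8/208000000 = 0.000114423 ms.
Pipeline fill: first packet needs 3·t_tx to clear all hops; remaining 102 packets each add one t_tx.
Total = (3+103-1)·t_tx + 3·t_prop = 105·0.0158333 + 3·0.000114423 = 1.663 ms.

1.663 ms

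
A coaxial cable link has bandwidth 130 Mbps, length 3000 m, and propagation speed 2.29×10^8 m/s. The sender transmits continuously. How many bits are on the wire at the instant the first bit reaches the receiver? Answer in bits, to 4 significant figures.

1703 bits

Propagation delay = 3000 / 229000000 = 1.31004e-05 s.
BDP = R × t_prop = 130000000 × 1.31004e-05 = 1703.06 bits.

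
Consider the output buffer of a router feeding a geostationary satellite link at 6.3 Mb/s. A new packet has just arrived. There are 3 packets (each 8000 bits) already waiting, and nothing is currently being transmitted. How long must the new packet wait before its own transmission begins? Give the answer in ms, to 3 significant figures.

Each queued packet: L/R = 8000/6300000 = 1.26984 ms.
3 queued → 3.80952 ms.
Queuing delay = 3.81 ms.

3.81 ms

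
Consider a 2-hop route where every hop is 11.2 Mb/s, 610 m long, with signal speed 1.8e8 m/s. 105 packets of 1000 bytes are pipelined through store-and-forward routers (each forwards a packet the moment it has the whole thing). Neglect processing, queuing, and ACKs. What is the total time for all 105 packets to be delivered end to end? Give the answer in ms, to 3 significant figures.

Per-hop transmission t_tx = L/R = 8000/11200000 = 0.714286 ms.
Per-hop propagation t_prop = 610/180000000 = 0.00338889 ms.
Pipeline fill: first packet needs 2·t_tx to clear all hops; remaining 104 packets each add one t_tx.
Total = (2+105-1)·t_tx + 2·t_prop = 106·0.714286 + 2·0.00338889 = 75.7 ms.

75.7 ms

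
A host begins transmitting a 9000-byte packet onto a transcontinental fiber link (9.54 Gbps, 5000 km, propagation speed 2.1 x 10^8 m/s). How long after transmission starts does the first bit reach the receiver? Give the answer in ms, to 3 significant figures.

23.8 ms

First bit experiences only propagation delay: d/s = 5000000/210000000 = 23.8 ms.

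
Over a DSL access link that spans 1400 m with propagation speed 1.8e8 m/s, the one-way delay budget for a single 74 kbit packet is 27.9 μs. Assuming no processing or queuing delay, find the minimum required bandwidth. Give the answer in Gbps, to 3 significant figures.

Propagation delay = 1400 / 180000000 = 7.77778 μs.
Transmission budget = 27.9 − 7.77778 = 20.1222 μs.
R ≥ L / t_tx = 74000 bits / 2.01222e-05 s = 3.68 Gbps.

3.68 Gbps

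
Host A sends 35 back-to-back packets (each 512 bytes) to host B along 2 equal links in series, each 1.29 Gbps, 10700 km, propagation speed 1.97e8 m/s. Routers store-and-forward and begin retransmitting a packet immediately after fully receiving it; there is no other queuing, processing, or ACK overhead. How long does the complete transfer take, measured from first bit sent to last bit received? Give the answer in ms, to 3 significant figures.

Per-hop transmission t_tx = L/R = 4096/1290000000 = 0.00317519 ms.
Per-hop propagation t_prop = 10700000/197000000 = 54.3147 ms.
Pipeline fill: first packet needs 2·t_tx to clear all hops; remaining 34 packets each add one t_tx.
Total = (2+35-1)·t_tx + 2·t_prop = 36·0.00317519 + 2·54.3147 = 109 ms.

109 ms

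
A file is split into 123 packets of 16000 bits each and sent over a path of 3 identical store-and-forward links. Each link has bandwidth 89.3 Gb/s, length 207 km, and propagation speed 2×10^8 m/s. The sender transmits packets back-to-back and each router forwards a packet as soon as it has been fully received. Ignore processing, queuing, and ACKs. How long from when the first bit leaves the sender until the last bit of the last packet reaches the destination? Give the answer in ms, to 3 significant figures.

3.13 ms

Per-hop transmission t_tx = L/R = 16000/89300000000 = 0.000179171 ms.
Per-hop propagation t_prop = 207000/200000000 = 1.035 ms.
Pipeline fill: first packet needs 3·t_tx to clear all hops; remaining 122 packets each add one t_tx.
Total = (3+123-1)·t_tx + 3·t_prop = 125·0.000179171 + 3·1.035 = 3.13 ms.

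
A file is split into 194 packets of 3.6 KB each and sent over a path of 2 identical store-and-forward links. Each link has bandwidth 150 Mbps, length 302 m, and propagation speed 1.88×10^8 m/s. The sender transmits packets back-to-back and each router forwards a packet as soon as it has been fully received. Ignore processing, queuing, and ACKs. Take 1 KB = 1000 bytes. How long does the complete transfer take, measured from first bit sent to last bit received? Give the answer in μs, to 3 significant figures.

37400 μs

Per-hop transmission t_tx = L/R = 28800/150000000 = 192 μs.
Per-hop propagation t_prop = 302/188000000 = 1.60638 μs.
Pipeline fill: first packet needs 2·t_tx to clear all hops; remaining 193 packets each add one t_tx.
Total = (2+194-1)·t_tx + 2·t_prop = 195·192 + 2·1.60638 = 37400 μs.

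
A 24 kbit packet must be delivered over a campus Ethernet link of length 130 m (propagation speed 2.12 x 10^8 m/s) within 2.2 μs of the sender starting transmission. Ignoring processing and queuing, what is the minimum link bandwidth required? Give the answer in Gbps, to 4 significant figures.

Propagation delay = 130 / 212000000 = 0.613208 μs.
Transmission budget = 2.2 − 0.613208 = 1.58679 μs.
R ≥ L / t_tx = 24000 bits / 1.58679e-06 s = 15.12 Gbps.

15.12 Gbps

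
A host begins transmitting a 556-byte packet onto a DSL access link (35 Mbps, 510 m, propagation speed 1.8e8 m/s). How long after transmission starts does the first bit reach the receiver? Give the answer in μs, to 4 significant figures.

2.833 μs

First bit experiences only propagation delay: d/s = 510/180000000 = 2.833 μs.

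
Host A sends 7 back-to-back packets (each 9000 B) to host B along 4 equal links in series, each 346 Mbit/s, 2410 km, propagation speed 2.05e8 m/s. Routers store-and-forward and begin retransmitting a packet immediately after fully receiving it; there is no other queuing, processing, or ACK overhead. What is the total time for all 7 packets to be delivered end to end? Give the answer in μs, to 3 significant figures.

49100 μs

Per-hop transmission t_tx = L/R = 72000/346000000 = 208.092 μs.
Per-hop propagation t_prop = 2410000/2.05e+08 = 11756.1 μs.
Pipeline fill: first packet needs 4·t_tx to clear all hops; remaining 6 packets each add one t_tx.
Total = (4+7-1)·t_tx + 4·t_prop = 10·208.092 + 4·11756.1 = 49100 μs.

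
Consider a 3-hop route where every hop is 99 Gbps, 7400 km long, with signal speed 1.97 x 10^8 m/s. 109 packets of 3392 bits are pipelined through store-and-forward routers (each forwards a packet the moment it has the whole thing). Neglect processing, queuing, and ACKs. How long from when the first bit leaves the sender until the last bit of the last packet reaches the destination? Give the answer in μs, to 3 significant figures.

113000 μs

Per-hop transmission t_tx = L/R = 3392/99000000000 = 0.0342626 μs.
Per-hop propagation t_prop = 7400000/197000000 = 37563.5 μs.
Pipeline fill: first packet needs 3·t_tx to clear all hops; remaining 108 packets each add one t_tx.
Total = (3+109-1)·t_tx + 3·t_prop = 111·0.0342626 + 3·37563.5 = 113000 μs.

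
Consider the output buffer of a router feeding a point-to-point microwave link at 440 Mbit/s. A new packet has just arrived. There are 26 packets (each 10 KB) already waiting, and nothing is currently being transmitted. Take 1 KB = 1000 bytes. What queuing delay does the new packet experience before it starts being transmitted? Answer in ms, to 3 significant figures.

Each queued packet: L/R = 80000/440000000 = 0.181818 ms.
26 queued → 4.72727 ms.
Queuing delay = 4.73 ms.

4.73 ms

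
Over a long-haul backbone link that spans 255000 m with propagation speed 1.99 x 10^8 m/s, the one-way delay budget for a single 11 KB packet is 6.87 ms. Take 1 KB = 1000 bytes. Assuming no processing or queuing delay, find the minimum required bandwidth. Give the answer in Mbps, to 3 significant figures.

L = 88000 bits.
Propagation delay = 255000 / 199000000 = 1.28141 ms.
Transmission budget = 6.87 − 1.28141 = 5.58859 ms.
R ≥ L / t_tx = 88000 bits / 0.00558859 s = 15.7 Mbps.

15.7 Mbps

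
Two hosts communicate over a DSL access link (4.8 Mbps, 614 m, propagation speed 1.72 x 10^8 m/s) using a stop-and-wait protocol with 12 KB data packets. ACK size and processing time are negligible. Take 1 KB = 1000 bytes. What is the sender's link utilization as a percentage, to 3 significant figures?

t_tx = L/R = 96000/4800000 = 0.02 s.
t_prop = 614/172000000 = 3.56977e-06 s; RTT = 7.13953e-06 s.
Cycle = t_tx + RTT = 0.0200071 s.
Utilization = t_tx / cycle = 0.02/0.0200071 = 100 %.

100 %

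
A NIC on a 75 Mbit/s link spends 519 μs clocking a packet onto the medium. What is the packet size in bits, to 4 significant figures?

38930 bits

L = R × t_tx = 75000000 b/s × 0.000519 s = 38925 bits.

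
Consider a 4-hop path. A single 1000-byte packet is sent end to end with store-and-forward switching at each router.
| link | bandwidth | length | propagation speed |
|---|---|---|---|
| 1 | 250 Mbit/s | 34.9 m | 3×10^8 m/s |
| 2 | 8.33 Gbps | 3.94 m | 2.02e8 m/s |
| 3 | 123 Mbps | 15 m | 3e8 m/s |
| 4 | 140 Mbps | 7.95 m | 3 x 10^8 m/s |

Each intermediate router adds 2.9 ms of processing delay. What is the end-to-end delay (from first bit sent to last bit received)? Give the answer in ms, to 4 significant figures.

8.855 ms

L = 1000 × 8 = 8000 bits.
Transmission delays (L/R per hop): 0.032, 0.000960384, 0.0650407, 0.0571429 ms; sum = 0.155144 ms.
Propagation delays (d/s per hop): 0.000116333, 1.9505e-05, 5e-05, 2.65e-05 ms; sum = 0.000212338 ms.
Processing at 3 router(s): 3 × 2.9 ms = 8.7 ms.
End-to-end = 8.855 ms.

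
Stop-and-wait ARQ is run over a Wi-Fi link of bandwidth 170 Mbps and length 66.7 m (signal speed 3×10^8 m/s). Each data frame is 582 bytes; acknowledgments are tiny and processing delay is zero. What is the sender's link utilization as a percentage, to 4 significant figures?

t_tx = L/R = 4656/170000000 = 2.73882e-05 s.
t_prop = 66.7/300000000 = 2.22333e-07 s; RTT = 4.44667e-07 s.
Cycle = t_tx + RTT = 2.78329e-05 s.
Utilization = t_tx / cycle = 2.73882e-05/2.78329e-05 = 98.40 %.

98.40 %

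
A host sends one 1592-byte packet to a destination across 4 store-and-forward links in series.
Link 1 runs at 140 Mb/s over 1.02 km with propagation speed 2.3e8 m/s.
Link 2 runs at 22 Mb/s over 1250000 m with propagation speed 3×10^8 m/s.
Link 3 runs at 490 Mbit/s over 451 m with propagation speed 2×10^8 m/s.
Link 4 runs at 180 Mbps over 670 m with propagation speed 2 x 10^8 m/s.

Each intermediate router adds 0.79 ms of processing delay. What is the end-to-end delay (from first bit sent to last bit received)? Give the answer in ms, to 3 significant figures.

7.31 ms

L = 1592 × 8 = 12736 bits.
Transmission delays (L/R per hop): 0.0909714, 0.578909, 0.0259918, 0.0707556 ms; sum = 0.766628 ms.
Propagation delays (d/s per hop): 0.00443478, 4.16667, 0.002255, 0.00335 ms; sum = 4.17671 ms.
Processing at 3 router(s): 3 × 0.79 ms = 2.37 ms.
End-to-end = 7.31 ms.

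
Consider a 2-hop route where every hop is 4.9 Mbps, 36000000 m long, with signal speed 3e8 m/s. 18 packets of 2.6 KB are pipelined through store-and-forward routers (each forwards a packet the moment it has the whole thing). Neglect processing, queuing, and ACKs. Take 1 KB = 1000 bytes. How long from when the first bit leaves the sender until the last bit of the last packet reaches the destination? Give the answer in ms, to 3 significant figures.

Per-hop transmission t_tx = L/R = 20800/4900000 = 4.2449 ms.
Per-hop propagation t_prop = 36000000/300000000 = 120 ms.
Pipeline fill: first packet needs 2·t_tx to clear all hops; remaining 17 packets each add one t_tx.
Total = (2+18-1)·t_tx + 2·t_prop = 19·4.2449 + 2·120 = 321 ms.

321 ms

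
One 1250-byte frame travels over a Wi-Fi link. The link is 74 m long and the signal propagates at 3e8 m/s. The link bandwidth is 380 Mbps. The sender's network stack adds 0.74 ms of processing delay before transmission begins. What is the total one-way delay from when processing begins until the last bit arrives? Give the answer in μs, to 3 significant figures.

767 μs

L = 1250 × 8 = 10000 bits.
Transmission delay = L/R = 10000 / 380000000 = 26.3158 μs.
Propagation delay = d/s = 74 m / 300000000 m/s = 0.246667 μs.
Plus processing delay 0.74 ms = 740 μs.
Total = 767 μs.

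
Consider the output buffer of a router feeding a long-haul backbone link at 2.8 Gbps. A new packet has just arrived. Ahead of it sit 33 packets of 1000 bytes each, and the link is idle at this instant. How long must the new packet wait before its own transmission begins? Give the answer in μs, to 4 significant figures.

94.29 μs

Each queued packet: L/R = 8000/2800000000 = 2.85714 μs.
33 queued → 94.2857 μs.
Queuing delay = 94.29 μs.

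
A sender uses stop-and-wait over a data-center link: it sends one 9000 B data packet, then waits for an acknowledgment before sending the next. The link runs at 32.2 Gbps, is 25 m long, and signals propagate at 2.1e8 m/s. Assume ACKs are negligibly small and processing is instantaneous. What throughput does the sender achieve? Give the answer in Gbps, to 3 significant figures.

29.1 Gbps

t_tx = L/R = 72000/3.22e+10 = 2.23602e-06 s.
t_prop = 25/210000000 = 1.19048e-07 s; RTT = 2.38095e-07 s.
Cycle = t_tx + RTT = 2.47412e-06 s.
Throughput = L / cycle = 72000 / 2.47412e-06 = 29.1 Gbps.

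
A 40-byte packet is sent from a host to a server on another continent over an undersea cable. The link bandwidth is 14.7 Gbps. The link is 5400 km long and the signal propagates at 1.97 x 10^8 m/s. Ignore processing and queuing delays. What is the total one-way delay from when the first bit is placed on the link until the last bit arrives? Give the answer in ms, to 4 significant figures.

27.41 ms

L = 40 × 8 = 320 bits.
Transmission delay = L/R = 320 / 14700000000 = 2.17687e-05 ms.
Propagation delay = d/s = 5400000 m / 197000000 m/s = 27.4112 ms.
Total = 27.41 ms.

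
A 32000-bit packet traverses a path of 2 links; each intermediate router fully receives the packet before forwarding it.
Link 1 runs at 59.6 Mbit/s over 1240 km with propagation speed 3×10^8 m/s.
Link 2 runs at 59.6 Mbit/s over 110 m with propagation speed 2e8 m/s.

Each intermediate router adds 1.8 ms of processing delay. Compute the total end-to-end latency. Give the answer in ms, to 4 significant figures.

7.008 ms

Transmission delay per hop = L/R = 32000/59600000 = 0.536913 ms; 2 hops → 1.07383 ms.
Propagation delays (d/s per hop): 4.13333, 0.00055 ms; sum = 4.13388 ms.
Processing at 1 router(s): 1 × 1.8 ms = 1.8 ms.
End-to-end = 7.008 ms.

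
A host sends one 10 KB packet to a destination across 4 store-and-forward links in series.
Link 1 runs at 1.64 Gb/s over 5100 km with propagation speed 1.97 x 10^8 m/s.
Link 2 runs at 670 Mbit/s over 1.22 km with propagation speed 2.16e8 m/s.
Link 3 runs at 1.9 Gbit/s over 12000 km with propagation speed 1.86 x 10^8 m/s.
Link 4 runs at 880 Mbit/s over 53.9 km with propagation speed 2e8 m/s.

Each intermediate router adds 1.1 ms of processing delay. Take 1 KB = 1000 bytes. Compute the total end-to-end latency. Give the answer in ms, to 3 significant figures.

94.3 ms

L = 80000 bits.
Transmission delays (L/R per hop): 0.0487805, 0.119403, 0.0421053, 0.0909091 ms; sum = 0.301198 ms.
Propagation delays (d/s per hop): 25.8883, 0.00564815, 64.5161, 0.2695 ms; sum = 90.6796 ms.
Processing at 3 router(s): 3 × 1.1 ms = 3.3 ms.
End-to-end = 94.3 ms.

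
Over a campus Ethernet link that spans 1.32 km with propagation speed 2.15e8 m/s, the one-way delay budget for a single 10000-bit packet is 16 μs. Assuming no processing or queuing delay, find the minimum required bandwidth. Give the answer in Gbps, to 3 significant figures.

1.01 Gbps

Propagation delay = 1320 / 215000000 = 6.13953 μs.
Transmission budget = 16 − 6.13953 = 9.86047 μs.
R ≥ L / t_tx = 10000 bits / 9.86047e-06 s = 1.01 Gbps.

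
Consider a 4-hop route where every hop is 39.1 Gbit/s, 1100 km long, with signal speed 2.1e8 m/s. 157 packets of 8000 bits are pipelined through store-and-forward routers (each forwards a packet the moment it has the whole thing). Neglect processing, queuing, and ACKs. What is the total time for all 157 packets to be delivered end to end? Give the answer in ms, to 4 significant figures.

20.99 ms

Per-hop transmission t_tx = L/R = 8000/39100000000 = 0.000204604 ms.
Per-hop propagation t_prop = 1100000/210000000 = 5.2381 ms.
Pipeline fill: first packet needs 4·t_tx to clear all hops; remaining 156 packets each add one t_tx.
Total = (4+157-1)·t_tx + 4·t_prop = 160·0.000204604 + 4·5.2381 = 20.99 ms.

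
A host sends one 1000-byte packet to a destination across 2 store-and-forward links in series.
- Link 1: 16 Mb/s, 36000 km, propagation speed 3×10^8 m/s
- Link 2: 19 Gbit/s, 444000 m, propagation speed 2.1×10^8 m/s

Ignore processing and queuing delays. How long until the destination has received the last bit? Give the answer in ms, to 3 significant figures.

L = 1000 × 8 = 8000 bits.
Transmission delays (L/R per hop): 0.5, 0.000421053 ms; sum = 0.500421 ms.
Propagation delays (d/s per hop): 120, 2.11429 ms; sum = 122.114 ms.
End-to-end = 123 ms.

123 ms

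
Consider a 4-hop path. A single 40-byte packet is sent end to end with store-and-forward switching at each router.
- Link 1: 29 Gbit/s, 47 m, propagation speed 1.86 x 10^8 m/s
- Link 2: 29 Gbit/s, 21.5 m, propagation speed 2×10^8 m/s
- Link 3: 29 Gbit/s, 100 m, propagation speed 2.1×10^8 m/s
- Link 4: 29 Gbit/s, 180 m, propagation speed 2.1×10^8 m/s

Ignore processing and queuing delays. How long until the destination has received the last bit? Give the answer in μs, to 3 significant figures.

1.74 μs

L = 40 × 8 = 320 bits.
Transmission delay per hop = L/R = 320/29000000000 = 0.0110345 μs; 4 hops → 0.0441379 μs.
Propagation delays (d/s per hop): 0.252688, 0.1075, 0.47619, 0.857143 μs; sum = 1.69352 μs.
End-to-end = 1.74 μs.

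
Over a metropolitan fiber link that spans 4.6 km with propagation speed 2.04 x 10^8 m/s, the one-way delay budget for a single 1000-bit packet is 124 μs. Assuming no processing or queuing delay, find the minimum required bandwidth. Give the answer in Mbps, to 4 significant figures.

Propagation delay = 4600 / 204000000 = 22.549 μs.
Transmission budget = 124 − 22.549 = 101.451 μs.
R ≥ L / t_tx = 1000 bits / 0.000101451 s = 9.857 Mbps.

9.857 Mbps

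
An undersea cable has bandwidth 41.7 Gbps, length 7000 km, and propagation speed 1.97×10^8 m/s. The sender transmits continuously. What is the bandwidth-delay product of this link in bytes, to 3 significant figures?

Propagation delay = 7000000 / 197000000 = 0.035533 s.
BDP = R × t_prop = 41700000000 × 0.035533 = 1481730000 bits.
In bytes: 1481730000/8 = 185000000 bytes.

185000000 bytes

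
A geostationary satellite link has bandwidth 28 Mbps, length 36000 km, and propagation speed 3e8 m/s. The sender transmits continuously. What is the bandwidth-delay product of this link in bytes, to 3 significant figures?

Propagation delay = 36000000 / 300000000 = 0.12 s.
BDP = R × t_prop = 28000000 × 0.12 = 3360000 bits.
In bytes: 3360000/8 = 420000 bytes.

420000 bytes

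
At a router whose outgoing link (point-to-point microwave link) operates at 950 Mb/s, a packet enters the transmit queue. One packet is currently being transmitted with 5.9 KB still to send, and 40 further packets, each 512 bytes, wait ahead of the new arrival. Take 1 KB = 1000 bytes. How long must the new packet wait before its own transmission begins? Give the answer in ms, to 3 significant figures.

Each queued packet: L/R = 4096/950000000 = 0.00431158 ms.
40 queued → 0.172463 ms.
Plus remaining 47200 bits of current packet: 0.0496842 ms.
Queuing delay = 0.222 ms.

0.222 ms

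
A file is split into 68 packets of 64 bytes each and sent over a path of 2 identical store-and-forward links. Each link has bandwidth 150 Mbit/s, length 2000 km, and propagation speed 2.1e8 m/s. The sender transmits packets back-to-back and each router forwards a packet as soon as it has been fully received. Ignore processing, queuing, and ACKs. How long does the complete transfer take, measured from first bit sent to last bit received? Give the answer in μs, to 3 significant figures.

Per-hop transmission t_tx = L/R = 512/150000000 = 3.41333 μs.
Per-hop propagation t_prop = 2000000/210000000 = 9523.81 μs.
Pipeline fill: first packet needs 2·t_tx to clear all hops; remaining 67 packets each add one t_tx.
Total = (2+68-1)·t_tx + 2·t_prop = 69·3.41333 + 2·9523.81 = 19300 μs.

19300 μs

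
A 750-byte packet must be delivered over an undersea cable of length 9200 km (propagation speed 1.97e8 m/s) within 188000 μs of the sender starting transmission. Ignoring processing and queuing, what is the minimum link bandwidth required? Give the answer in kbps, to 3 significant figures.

L = 6000 bits.
Propagation delay = 9200000 / 197000000 = 46700.5 μs.
Transmission budget = 188000 − 46700.5 = 141299 μs.
R ≥ L / t_tx = 6000 bits / 0.141299 s = 42.5 kbps.

42.5 kbps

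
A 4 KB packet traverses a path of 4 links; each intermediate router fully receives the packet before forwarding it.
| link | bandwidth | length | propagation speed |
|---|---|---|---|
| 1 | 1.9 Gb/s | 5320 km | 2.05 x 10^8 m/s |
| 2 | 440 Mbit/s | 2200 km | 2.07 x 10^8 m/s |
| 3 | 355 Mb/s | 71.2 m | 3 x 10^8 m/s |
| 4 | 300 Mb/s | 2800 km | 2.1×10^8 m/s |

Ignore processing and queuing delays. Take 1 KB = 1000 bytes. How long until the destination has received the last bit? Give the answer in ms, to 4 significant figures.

L = 32000 bits.
Transmission delays (L/R per hop): 0.0168421, 0.0727273, 0.0901408, 0.106667 ms; sum = 0.286377 ms.
Propagation delays (d/s per hop): 25.9512, 10.628, 0.000237333, 13.3333 ms; sum = 49.9128 ms.
End-to-end = 50.20 ms.

50.20 ms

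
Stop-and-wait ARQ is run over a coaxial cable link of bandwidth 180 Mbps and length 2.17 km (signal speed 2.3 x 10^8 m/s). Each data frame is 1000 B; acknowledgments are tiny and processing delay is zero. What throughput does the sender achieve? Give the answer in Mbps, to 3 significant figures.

126 Mbps

t_tx = L/R = 8000/180000000 = 4.44444e-05 s.
t_prop = 2170/2.3e+08 = 9.43478e-06 s; RTT = 1.88696e-05 s.
Cycle = t_tx + RTT = 6.3314e-05 s.
Throughput = L / cycle = 8000 / 6.3314e-05 = 126 Mbps.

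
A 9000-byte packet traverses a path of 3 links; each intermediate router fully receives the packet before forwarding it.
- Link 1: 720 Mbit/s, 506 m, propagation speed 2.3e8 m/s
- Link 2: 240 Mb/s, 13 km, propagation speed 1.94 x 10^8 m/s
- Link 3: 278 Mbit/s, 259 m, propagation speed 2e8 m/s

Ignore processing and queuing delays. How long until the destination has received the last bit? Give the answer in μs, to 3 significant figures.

L = 9000 × 8 = 72000 bits.
Transmission delays (L/R per hop): 100, 300, 258.993 μs; sum = 658.993 μs.
Propagation delays (d/s per hop): 2.2, 67.0103, 1.295 μs; sum = 70.5053 μs.
End-to-end = 729 μs.

729 μs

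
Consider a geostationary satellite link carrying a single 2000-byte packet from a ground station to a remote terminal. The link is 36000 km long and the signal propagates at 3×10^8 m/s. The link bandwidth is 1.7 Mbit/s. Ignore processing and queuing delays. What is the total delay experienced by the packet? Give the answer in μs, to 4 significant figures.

129400 μs

L = 2000 × 8 = 16000 bits.
Transmission delay = L/R = 16000 / 1700000 = 9411.76 μs.
Propagation delay = d/s = 36000000 m / 300000000 m/s = 120000 μs.
Total = 129400 μs.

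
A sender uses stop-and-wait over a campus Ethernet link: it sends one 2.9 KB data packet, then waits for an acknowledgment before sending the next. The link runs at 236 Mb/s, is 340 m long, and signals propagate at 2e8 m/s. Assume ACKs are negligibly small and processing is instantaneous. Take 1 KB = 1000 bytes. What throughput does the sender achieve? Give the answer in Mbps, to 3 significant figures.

t_tx = L/R = 23200/236000000 = 9.83051e-05 s.
t_prop = 340/200000000 = 1.7e-06 s; RTT = 3.4e-06 s.
Cycle = t_tx + RTT = 0.000101705 s.
Throughput = L / cycle = 23200 / 0.000101705 = 228 Mbps.

228 Mbps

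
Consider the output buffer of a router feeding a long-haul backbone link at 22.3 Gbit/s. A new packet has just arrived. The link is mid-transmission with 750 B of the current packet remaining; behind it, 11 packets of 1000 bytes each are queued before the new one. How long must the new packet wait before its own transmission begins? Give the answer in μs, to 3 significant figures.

Each queued packet: L/R = 8000/22300000000 = 0.358744 μs.
11 queued → 3.94619 μs.
Plus remaining 6000 bits of current packet: 0.269058 μs.
Queuing delay = 4.22 μs.

4.22 μs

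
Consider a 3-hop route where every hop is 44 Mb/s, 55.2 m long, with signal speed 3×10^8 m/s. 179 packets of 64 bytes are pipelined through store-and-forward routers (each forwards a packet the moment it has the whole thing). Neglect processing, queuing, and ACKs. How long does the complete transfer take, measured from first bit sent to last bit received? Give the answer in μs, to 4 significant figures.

2107 μs

Per-hop transmission t_tx = L/R = 512/44000000 = 11.6364 μs.
Per-hop propagation t_prop = 55.2/300000000 = 0.184 μs.
Pipeline fill: first packet needs 3·t_tx to clear all hops; remaining 178 packets each add one t_tx.
Total = (3+179-1)·t_tx + 3·t_prop = 181·11.6364 + 3·0.184 = 2107 μs.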